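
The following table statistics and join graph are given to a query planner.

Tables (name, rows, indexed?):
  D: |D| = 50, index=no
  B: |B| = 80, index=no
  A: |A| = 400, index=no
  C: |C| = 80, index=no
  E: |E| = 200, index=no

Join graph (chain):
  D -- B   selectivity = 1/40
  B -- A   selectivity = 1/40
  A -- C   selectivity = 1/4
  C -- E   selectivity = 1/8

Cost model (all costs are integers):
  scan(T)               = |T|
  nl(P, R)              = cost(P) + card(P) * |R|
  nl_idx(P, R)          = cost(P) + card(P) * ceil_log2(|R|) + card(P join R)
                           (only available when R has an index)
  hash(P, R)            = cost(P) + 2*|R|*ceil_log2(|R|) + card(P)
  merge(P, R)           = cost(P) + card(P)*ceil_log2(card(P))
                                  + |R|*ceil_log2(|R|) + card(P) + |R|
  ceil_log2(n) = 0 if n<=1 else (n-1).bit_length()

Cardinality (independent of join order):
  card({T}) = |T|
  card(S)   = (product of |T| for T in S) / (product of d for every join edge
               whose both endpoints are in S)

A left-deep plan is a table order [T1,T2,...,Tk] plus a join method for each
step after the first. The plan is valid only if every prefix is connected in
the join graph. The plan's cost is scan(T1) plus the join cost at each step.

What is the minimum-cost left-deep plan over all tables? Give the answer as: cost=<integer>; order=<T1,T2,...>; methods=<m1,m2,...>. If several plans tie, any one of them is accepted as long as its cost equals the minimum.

Selinger DP (subsets sized 1..n):
  {D}: scan cost=50, card=50
  {B}: scan cost=80, card=80
  {A}: scan cost=400, card=400
  {C}: scan cost=80, card=80
  {E}: scan cost=200, card=200
  {BD}: card=100; try (D,hash)→760, (B,merge)→1040, (D,merge)→1070, (B,hash)→1220, (B,nl)→4050, (D,nl)→4080; best=760 via (D,hash)
  {AB}: card=800; try (B,hash)→1920, (A,merge)→4720, (B,merge)→5040, (A,hash)→7360, (A,nl)→32080, (B,nl)→32400; best=1920 via (B,hash)
  {AC}: card=8000; try (C,hash)→1920, (A,merge)→4720, (C,merge)→5040, (A,hash)→7360, (A,nl)→32080, (C,nl)→32400; best=1920 via (C,hash)
  {CE}: card=2000; try (C,hash)→1520, (E,merge)→2520, (C,merge)→2640, (E,hash)→3360, (E,nl)→16080, (C,nl)→16200; best=1520 via (C,hash)
  {ABD}: card=1000; try (D,hash)→3320, (A,merge)→5560, (A,hash)→8060, (D,merge)→11070, (A,nl)→40760, (D,nl)→41920; best=3320 via (D,hash)
  {ABC}: card=16000; try (C,hash)→3840, (B,hash)→11040, (C,merge)→11360, (C,nl)→65920, (B,merge)→114560, (B,nl)→641920; best=3840 via (C,hash)
  {ACE}: card=200000; try (A,hash)→10720, (E,hash)→13120, (A,merge)→29520, (E,merge)→115720, (A,nl)→801520, (E,nl)→1601920; best=10720 via (A,hash)
  {ABCD}: card=20000; try (C,hash)→5440, (C,merge)→14960, (D,hash)→20440, (C,nl)→83320, (D,merge)→244190, (D,nl)→803840; best=5440 via (C,hash)
  {ABCE}: card=400000; try (E,hash)→23040, (B,hash)→211840, (E,merge)→245640, (E,nl)→3203840, (B,merge)→3811360, (B,nl)→16010720; best=23040 via (E,hash)
  {ABCDE}: card=500000; try (E,hash)→28640, (E,merge)→327240, (D,hash)→423640, (E,nl)→4005440, (D,merge)→8023390, (D,nl)→20023040; best=28640 via (E,hash)

cost=28640; order=A,B,D,C,E; methods=hash,hash,hash,hash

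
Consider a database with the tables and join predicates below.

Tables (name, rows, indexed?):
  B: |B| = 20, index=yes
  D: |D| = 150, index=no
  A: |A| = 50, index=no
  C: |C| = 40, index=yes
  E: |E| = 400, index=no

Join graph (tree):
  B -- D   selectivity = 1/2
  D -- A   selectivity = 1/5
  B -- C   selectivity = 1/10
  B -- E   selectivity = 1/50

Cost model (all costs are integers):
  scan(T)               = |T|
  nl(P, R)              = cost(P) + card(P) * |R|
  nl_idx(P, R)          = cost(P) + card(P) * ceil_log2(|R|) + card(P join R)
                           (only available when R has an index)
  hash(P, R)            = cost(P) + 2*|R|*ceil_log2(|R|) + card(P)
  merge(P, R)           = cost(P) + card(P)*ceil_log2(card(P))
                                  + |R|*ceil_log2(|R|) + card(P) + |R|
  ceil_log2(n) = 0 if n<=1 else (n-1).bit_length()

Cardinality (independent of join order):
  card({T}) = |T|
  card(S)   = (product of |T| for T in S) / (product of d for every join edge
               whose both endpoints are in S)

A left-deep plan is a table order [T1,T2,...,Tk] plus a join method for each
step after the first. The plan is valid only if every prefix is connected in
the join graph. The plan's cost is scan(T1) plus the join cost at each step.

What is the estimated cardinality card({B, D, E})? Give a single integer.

12000

Tables in S: B(20), D(150), E(400)
Edges inside S: B-D(d=2), B-E(d=50)
numerator = 20 * 150 * 400 = 1200000
denominator = 2 * 50 = 100
card(S) = 1200000 / 100 = 12000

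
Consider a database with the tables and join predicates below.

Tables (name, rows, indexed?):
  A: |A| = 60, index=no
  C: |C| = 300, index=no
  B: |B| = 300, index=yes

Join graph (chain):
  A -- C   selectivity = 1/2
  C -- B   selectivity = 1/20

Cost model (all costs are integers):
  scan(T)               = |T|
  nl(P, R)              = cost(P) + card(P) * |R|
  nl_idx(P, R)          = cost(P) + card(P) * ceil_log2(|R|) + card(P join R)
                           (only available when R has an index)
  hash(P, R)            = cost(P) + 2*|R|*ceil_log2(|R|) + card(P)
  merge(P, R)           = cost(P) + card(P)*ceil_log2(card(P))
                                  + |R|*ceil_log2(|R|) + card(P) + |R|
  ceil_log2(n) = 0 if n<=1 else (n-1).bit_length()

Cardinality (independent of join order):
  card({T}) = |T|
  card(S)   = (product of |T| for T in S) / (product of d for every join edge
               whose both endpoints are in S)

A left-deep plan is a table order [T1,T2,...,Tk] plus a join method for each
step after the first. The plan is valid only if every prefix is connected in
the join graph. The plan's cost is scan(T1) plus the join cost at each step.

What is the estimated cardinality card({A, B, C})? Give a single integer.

135000

Tables in S: A(60), B(300), C(300)
Edges inside S: A-C(d=2), C-B(d=20)
numerator = 60 * 300 * 300 = 5400000
denominator = 2 * 20 = 40
card(S) = 5400000 / 40 = 135000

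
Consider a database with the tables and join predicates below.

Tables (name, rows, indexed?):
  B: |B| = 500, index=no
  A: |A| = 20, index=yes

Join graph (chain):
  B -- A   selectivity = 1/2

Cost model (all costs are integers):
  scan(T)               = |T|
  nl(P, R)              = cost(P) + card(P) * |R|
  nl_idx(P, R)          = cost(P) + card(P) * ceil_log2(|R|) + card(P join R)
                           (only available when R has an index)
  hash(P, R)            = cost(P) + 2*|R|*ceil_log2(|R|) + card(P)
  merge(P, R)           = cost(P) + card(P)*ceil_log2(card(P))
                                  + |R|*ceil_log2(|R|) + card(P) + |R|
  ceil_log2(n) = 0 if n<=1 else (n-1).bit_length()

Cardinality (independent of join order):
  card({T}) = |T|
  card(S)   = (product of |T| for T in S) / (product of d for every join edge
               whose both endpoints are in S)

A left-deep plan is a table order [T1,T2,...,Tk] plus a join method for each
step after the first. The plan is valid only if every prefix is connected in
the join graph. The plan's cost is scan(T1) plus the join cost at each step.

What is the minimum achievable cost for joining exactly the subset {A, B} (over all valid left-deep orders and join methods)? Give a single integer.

Selinger DP over subsets of {A,B}:
  {B}: scan cost=500, card=500
  {A}: scan cost=20, card=20
  {AB}: card=5000; try (A,hash)→1200, (B,merge)→5140, (A,merge)→5620, (A,nl_idx)→8000, (B,hash)→9040, (B,nl)→10020 …(+1); best=1200 via (A,hash)

1200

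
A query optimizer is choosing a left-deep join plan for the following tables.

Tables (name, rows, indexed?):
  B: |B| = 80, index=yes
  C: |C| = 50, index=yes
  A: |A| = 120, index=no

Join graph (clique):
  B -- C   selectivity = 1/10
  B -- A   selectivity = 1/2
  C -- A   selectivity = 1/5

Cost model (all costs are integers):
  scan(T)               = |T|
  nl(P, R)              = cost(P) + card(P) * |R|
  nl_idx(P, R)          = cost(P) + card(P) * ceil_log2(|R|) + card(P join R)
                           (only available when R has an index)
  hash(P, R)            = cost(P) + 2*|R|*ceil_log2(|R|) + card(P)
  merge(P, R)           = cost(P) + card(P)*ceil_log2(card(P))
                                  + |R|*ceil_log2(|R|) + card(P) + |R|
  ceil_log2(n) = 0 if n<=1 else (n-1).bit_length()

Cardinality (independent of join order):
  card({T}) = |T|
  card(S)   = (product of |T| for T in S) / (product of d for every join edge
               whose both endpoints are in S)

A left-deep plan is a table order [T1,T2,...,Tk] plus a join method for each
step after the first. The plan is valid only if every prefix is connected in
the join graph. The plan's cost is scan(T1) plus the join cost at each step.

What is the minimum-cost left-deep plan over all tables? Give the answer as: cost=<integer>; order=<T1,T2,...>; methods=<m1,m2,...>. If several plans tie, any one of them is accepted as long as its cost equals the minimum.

cost=2840; order=B,C,A; methods=hash,hash

Selinger DP (subsets sized 1..n):
  {B}: scan cost=80, card=80
  {C}: scan cost=50, card=50
  {A}: scan cost=120, card=120
  {BC}: card=400; try (C,hash)→760, (B,nl_idx)→800, (C,nl_idx)→960, (B,merge)→1040, (C,merge)→1070, (B,hash)→1220 …(+2); best=760 via (C,hash)
  {AB}: card=4800; try (B,hash)→1360, (A,merge)→1680, (B,merge)→1720, (A,hash)→1840, (B,nl_idx)→5760, (A,nl)→9680 …(+1); best=1360 via (B,hash)
  {AC}: card=1200; try (C,hash)→840, (A,merge)→1360, (C,merge)→1430, (A,hash)→1780, (C,nl_idx)→2040, (A,nl)→6050 …(+1); best=840 via (C,hash)
  {ABC}: card=4800; try (A,hash)→2840, (B,hash)→3160, (A,merge)→5720, (C,hash)→6760, (B,nl_idx)→14040, (B,merge)→15880 …(+5); best=2840 via (A,hash)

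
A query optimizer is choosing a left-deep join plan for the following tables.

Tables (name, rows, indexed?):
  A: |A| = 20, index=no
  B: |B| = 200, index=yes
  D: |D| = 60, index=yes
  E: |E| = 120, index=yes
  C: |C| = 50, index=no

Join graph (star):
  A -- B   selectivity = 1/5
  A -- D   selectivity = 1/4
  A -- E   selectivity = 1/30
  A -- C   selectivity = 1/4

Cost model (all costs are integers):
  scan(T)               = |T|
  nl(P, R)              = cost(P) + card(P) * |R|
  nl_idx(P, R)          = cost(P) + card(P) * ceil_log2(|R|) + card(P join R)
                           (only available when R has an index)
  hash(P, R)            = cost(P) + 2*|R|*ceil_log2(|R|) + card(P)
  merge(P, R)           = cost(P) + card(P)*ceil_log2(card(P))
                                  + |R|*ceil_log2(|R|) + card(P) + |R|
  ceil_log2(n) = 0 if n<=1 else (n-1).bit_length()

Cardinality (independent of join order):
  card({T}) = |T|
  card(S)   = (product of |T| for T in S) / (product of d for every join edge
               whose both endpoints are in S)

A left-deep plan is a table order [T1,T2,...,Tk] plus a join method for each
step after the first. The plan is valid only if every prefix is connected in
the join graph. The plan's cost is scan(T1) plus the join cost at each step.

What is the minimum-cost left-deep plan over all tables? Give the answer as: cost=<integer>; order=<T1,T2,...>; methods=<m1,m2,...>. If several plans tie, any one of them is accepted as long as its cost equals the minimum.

cost=20840; order=A,E,C,D,B; methods=nl_idx,hash,hash,hash

Selinger DP (subsets sized 1..n):
  {A}: scan cost=20, card=20
  {B}: scan cost=200, card=200
  {D}: scan cost=60, card=60
  {E}: scan cost=120, card=120
  {C}: scan cost=50, card=50
  {AB}: card=800; try (A,hash)→600, (B,nl_idx)→980, (B,merge)→1940, (A,merge)→2120, (B,hash)→3240, (B,nl)→4020 …(+1); best=600 via (A,hash)
  {AD}: card=300; try (A,hash)→320, (D,nl_idx)→440, (D,merge)→560, (A,merge)→600, (D,hash)→760, (D,nl)→1220 …(+1); best=320 via (A,hash)
  {AE}: card=80; try (E,nl_idx)→240, (A,hash)→440, (E,merge)→1100, (A,merge)→1200, (E,hash)→1720, (E,nl)→2420 …(+1); best=240 via (E,nl_idx)
  {AC}: card=250; try (A,hash)→300, (C,merge)→490, (A,merge)→520, (C,hash)→640, (C,nl)→1020, (A,nl)→1050; best=300 via (A,hash)
  {ABD}: card=12000; try (D,hash)→2120, (B,hash)→3820, (B,merge)→5120, (D,merge)→9820, (B,nl_idx)→14720, (D,nl_idx)→17400 …(+2); best=2120 via (D,hash)
  {ABE}: card=3200; try (B,merge)→2680, (E,hash)→3080, (B,hash)→3520, (B,nl_idx)→4080, (E,nl_idx)→9400, (E,merge)→10360 …(+2); best=2680 via (B,merge)
  {ABC}: card=10000; try (C,hash)→2000, (B,hash)→3750, (B,merge)→4350, (C,merge)→9750, (B,nl_idx)→12300, (C,nl)→40600 …(+1); best=2000 via (C,hash)
  {ADE}: card=1200; try (D,hash)→1040, (D,merge)→1300, (D,nl_idx)→1920, (E,hash)→2300, (E,nl_idx)→3620, (E,merge)→4280 …(+2); best=1040 via (D,hash)
  {ACD}: card=3750; try (C,hash)→1220, (D,hash)→1270, (D,merge)→2970, (C,merge)→3670, (D,nl_idx)→5550, (D,nl)→15300 …(+1); best=1220 via (C,hash)
  {ACE}: card=1000; try (C,hash)→920, (C,merge)→1230, (E,hash)→2230, (E,nl_idx)→3050, (E,merge)→3510, (C,nl)→4240 …(+1); best=920 via (C,hash)
  {ABDE}: card=48000; try (B,hash)→5440, (D,hash)→6600, (E,hash)→15800, (B,merge)→17240, (D,merge)→44700, (B,nl_idx)→58640 …(+6); best=5440 via (B,hash)
  {ABCD}: card=150000; try (B,hash)→8170, (D,hash)→12720, (C,hash)→14720, (B,merge)→51770, (D,merge)→152420, (B,nl_idx)→181220 …(+5); best=8170 via (B,hash)
  {ABCE}: card=40000; try (B,hash)→5120, (C,hash)→6480, (E,hash)→13680, (B,merge)→13720, (C,merge)→44630, (B,nl_idx)→48920 …(+5); best=5120 via (B,hash)
  {ACDE}: card=15000; try (D,hash)→2640, (C,hash)→2840, (E,hash)→6650, (D,merge)→12340, (C,merge)→15790, (D,nl_idx)→21920 …(+5); best=2640 via (D,hash)
  {ABCDE}: card=600000; try (B,hash)→20840, (D,hash)→45840, (C,hash)→54040, (E,hash)→159850, (B,merge)→229440, (D,merge)→685540 …(+9); best=20840 via (B,hash)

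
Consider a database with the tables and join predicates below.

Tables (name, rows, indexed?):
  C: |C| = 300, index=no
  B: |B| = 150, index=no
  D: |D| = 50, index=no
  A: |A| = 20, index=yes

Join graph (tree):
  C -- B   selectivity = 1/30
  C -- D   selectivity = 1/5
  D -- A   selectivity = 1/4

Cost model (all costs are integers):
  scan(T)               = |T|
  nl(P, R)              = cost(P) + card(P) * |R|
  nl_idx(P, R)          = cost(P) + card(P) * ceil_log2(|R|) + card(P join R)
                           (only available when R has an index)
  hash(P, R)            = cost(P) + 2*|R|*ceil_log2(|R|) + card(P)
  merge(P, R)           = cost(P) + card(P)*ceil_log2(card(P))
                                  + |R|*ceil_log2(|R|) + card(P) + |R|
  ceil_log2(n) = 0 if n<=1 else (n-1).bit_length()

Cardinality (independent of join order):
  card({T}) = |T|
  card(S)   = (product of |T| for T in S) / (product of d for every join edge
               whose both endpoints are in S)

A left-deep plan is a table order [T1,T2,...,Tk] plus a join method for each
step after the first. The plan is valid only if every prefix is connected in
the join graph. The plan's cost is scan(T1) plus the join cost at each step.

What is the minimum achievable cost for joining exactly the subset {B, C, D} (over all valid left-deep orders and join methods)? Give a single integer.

Selinger DP over subsets of {B,C,D}:
  {C}: scan cost=300, card=300
  {B}: scan cost=150, card=150
  {D}: scan cost=50, card=50
  {BC}: card=1500; try (B,hash)→3000, (C,merge)→4500, (B,merge)→4650, (C,hash)→5700, (C,nl)→45150, (B,nl)→45300; best=3000 via (B,hash)
  {CD}: card=3000; try (D,hash)→1200, (C,merge)→3400, (D,merge)→3650, (C,hash)→5500, (C,nl)→15050, (D,nl)→15300; best=1200 via (D,hash)
  {BCD}: card=15000; try (D,hash)→5100, (B,hash)→6600, (D,merge)→21350, (B,merge)→41550, (D,nl)→78000, (B,nl)→451200; best=5100 via (D,hash)

5100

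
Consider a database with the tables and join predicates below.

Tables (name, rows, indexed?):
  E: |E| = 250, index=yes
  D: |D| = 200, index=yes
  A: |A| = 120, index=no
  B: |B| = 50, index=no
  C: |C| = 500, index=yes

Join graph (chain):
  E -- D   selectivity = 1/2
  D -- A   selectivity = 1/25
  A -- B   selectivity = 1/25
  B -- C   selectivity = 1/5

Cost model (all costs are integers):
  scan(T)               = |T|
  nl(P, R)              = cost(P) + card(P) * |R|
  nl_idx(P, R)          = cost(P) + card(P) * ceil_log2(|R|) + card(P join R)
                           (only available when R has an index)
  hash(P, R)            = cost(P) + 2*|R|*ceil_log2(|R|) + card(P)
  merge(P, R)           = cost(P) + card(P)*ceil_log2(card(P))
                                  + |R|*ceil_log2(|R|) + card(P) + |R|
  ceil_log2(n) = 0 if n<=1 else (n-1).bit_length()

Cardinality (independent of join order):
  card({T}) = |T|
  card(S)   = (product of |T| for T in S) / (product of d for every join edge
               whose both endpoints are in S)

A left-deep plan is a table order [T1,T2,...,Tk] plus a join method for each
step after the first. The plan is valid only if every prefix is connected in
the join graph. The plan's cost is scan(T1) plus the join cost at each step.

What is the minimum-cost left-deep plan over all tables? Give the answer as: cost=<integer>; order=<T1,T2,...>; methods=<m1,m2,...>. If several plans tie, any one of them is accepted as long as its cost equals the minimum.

Selinger DP (subsets sized 1..n):
  {E}: scan cost=250, card=250
  {D}: scan cost=200, card=200
  {A}: scan cost=120, card=120
  {B}: scan cost=50, card=50
  {C}: scan cost=500, card=500
  {DE}: card=25000; try (D,hash)→3700, (E,merge)→4250, (D,merge)→4300, (E,hash)→4400, (E,nl_idx)→26800, (D,nl_idx)→27250 …(+2); best=3700 via (D,hash)
  {AD}: card=960; try (D,nl_idx)→2040, (A,hash)→2080, (D,merge)→2880, (A,merge)→2960, (D,hash)→3440, (D,nl)→24120 …(+1); best=2040 via (D,nl_idx)
  {AB}: card=240; try (B,hash)→840, (A,merge)→1360, (B,merge)→1430, (A,hash)→1780, (A,nl)→6050, (B,nl)→6120; best=840 via (B,hash)
  {BC}: card=5000; try (B,hash)→1600, (C,merge)→5400, (C,nl_idx)→5500, (B,merge)→5850, (C,hash)→9100, (C,nl)→25050 …(+1); best=1600 via (B,hash)
  {ADE}: card=120000; try (E,hash)→7000, (E,merge)→14850, (A,hash)→30380, (E,nl_idx)→129720, (E,nl)→242040, (A,merge)→404660 …(+1); best=7000 via (E,hash)
  {ABD}: card=1920; try (B,hash)→3600, (D,hash)→4280, (D,nl_idx)→4680, (D,merge)→4800, (B,merge)→12950, (D,nl)→48840 …(+1); best=3600 via (B,hash)
  {ABC}: card=24000; try (C,merge)→8000, (A,hash)→8280, (C,hash)→10080, (C,nl_idx)→27000, (A,merge)→72560, (C,nl)→120840 …(+1); best=8000 via (C,merge)
  {ABDE}: card=240000; try (E,hash)→9520, (E,merge)→28890, (B,hash)→127600, (E,nl_idx)→258960, (E,nl)→483600, (B,merge)→2167350 …(+1); best=9520 via (E,hash)
  {ABCD}: card=192000; try (C,hash)→14520, (C,merge)→31640, (D,hash)→35200, (C,nl_idx)→212880, (D,nl_idx)→392000, (D,merge)→393800 …(+2); best=14520 via (C,hash)
  {ABCDE}: card=24000000; try (E,hash)→210520, (C,hash)→258520, (E,merge)→3664770, (C,merge)→4574520, (E,nl_idx)→25550520, (C,nl_idx)→26169520 …(+2); best=210520 via (E,hash)

cost=210520; order=A,D,B,C,E; methods=nl_idx,hash,hash,hash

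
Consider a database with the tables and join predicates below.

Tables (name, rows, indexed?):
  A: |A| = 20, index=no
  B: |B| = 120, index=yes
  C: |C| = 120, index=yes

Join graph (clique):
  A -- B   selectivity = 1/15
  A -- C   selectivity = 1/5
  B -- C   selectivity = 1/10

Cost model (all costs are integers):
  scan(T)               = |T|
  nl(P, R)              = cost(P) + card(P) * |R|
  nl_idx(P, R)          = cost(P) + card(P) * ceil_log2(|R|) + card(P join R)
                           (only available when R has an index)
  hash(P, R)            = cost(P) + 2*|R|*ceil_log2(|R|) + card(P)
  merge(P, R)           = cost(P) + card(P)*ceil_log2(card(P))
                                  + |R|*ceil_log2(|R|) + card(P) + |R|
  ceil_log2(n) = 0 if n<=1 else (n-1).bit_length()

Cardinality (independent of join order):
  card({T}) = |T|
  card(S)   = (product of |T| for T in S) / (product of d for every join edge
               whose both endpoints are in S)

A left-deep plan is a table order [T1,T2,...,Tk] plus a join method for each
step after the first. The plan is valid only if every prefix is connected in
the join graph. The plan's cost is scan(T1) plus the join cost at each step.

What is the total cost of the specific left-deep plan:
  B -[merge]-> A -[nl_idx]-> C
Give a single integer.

step 1: scan B: cost=120, card=120
step 2: join A via merge
    card(P join A) = 120*20/(15) = 160
    cost = 120 + 120*7 + 20*5 + 120 + 20 = 1200
step 3: join C via nl_idx
    card(P join C) = 160*120/(5*10) = 384
    cost = 1200 + 160*7 + 384 = 2704

2704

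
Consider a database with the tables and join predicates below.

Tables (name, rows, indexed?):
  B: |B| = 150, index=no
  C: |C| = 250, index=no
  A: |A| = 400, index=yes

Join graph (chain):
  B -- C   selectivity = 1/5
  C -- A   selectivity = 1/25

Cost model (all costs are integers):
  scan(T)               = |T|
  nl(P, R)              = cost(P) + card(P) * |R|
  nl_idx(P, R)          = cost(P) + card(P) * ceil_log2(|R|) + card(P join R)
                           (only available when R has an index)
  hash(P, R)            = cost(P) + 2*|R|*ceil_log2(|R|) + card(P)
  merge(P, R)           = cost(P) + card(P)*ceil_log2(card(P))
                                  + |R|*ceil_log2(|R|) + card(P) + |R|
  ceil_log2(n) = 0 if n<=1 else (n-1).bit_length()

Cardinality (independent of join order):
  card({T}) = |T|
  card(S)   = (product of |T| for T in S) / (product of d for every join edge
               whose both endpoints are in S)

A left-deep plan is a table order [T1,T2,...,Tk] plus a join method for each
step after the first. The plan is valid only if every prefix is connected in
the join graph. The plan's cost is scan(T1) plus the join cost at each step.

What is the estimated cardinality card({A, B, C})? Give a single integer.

Tables in S: A(400), B(150), C(250)
Edges inside S: B-C(d=5), C-A(d=25)
numerator = 400 * 150 * 250 = 15000000
denominator = 5 * 25 = 125
card(S) = 15000000 / 125 = 120000

120000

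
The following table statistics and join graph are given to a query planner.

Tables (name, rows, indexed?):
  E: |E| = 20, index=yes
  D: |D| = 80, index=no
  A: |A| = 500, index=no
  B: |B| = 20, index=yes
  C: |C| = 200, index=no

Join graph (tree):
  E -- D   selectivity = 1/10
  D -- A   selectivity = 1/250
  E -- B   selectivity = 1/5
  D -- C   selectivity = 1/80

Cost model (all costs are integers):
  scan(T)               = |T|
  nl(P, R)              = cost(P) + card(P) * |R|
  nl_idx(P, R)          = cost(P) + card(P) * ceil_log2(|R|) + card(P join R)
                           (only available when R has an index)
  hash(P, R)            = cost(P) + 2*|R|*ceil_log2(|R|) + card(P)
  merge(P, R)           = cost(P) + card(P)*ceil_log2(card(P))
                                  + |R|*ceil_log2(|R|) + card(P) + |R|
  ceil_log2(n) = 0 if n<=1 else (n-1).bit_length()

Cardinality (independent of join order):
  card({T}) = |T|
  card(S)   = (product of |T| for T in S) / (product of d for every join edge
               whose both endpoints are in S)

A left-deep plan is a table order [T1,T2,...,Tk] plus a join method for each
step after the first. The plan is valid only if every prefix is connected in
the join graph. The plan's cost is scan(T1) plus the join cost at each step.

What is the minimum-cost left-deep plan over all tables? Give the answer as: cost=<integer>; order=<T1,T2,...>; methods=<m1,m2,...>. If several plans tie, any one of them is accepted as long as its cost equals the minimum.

Selinger DP (subsets sized 1..n):
  {E}: scan cost=20, card=20
  {D}: scan cost=80, card=80
  {A}: scan cost=500, card=500
  {B}: scan cost=20, card=20
  {C}: scan cost=200, card=200
  {DE}: card=160; try (E,hash)→360, (E,nl_idx)→640, (D,merge)→780, (E,merge)→840, (D,hash)→1160, (D,nl)→1620 …(+1); best=360 via (E,hash)
  {BE}: card=80; try (E,nl_idx)→200, (B,nl_idx)→200, (E,hash)→240, (B,hash)→240, (E,merge)→260, (B,merge)→260 …(+2); best=200 via (E,nl_idx)
  {AD}: card=160; try (D,hash)→2120, (A,merge)→5720, (D,merge)→6140, (A,hash)→9160, (A,nl)→40080, (D,nl)→40500; best=2120 via (D,hash)
  {CD}: card=200; try (D,hash)→1520, (C,merge)→2520, (D,merge)→2640, (C,hash)→3360, (C,nl)→16080, (D,nl)→16200; best=1520 via (D,hash)
  {ADE}: card=320; try (E,hash)→2480, (E,nl_idx)→3240, (E,merge)→3680, (E,nl)→5320, (A,merge)→6800, (A,hash)→9520 …(+1); best=2480 via (E,hash)
  {BDE}: card=640; try (B,hash)→720, (D,hash)→1400, (D,merge)→1480, (B,nl_idx)→1800, (B,merge)→1920, (B,nl)→3560 …(+1); best=720 via (B,hash)
  {CDE}: card=400; try (E,hash)→1920, (E,nl_idx)→2920, (E,merge)→3440, (C,merge)→3600, (C,hash)→3720, (E,nl)→5520 …(+1); best=1920 via (E,hash)
  {ACD}: card=400; try (C,merge)→5360, (C,hash)→5480, (A,merge)→8320, (A,hash)→10720, (C,nl)→34120, (A,nl)→101520; best=5360 via (C,merge)
  {ABDE}: card=1280; try (B,hash)→3000, (B,nl_idx)→5360, (B,merge)→5800, (B,nl)→8880, (A,hash)→10360, (A,merge)→12760 …(+1); best=3000 via (B,hash)
  {ACDE}: card=800; try (E,hash)→5960, (C,hash)→6000, (C,merge)→7480, (E,nl_idx)→8160, (E,merge)→9480, (A,merge)→10920 …(+4); best=5960 via (E,hash)
  {BCDE}: card=1600; try (B,hash)→2520, (C,hash)→4560, (B,nl_idx)→5520, (B,merge)→6040, (C,merge)→9560, (B,nl)→9920 …(+1); best=2520 via (B,hash)
  {ABCDE}: card=3200; try (B,hash)→6960, (C,hash)→7480, (A,hash)→13120, (B,nl_idx)→13160, (B,merge)→14880, (C,merge)→20160 …(+4); best=6960 via (B,hash)

cost=6960; order=A,D,C,E,B; methods=hash,merge,hash,hash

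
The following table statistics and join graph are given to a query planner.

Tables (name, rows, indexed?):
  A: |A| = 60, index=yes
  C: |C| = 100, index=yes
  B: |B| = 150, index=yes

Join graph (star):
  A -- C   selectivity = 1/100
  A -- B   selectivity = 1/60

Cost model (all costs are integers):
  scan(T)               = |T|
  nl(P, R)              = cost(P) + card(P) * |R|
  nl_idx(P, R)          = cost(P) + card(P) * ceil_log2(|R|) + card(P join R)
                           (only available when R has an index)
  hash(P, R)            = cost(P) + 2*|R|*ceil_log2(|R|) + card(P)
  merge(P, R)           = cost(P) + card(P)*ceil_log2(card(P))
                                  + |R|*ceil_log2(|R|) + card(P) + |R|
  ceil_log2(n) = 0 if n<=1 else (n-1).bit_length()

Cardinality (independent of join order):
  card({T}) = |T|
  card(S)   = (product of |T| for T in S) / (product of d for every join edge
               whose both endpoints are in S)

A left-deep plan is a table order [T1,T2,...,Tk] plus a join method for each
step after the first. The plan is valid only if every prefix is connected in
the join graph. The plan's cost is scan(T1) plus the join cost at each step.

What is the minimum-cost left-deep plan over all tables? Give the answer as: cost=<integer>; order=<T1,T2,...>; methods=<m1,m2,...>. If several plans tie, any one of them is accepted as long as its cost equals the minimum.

cost=1170; order=A,C,B; methods=nl_idx,nl_idx

Selinger DP (subsets sized 1..n):
  {A}: scan cost=60, card=60
  {C}: scan cost=100, card=100
  {B}: scan cost=150, card=150
  {AC}: card=60; try (C,nl_idx)→540, (A,nl_idx)→760, (A,hash)→920, (C,merge)→1280, (A,merge)→1320, (C,hash)→1520 …(+2); best=540 via (C,nl_idx)
  {AB}: card=150; try (B,nl_idx)→690, (A,hash)→1020, (A,nl_idx)→1200, (B,merge)→1830, (A,merge)→1920, (B,hash)→2520 …(+2); best=690 via (B,nl_idx)
  {ABC}: card=150; try (B,nl_idx)→1170, (C,nl_idx)→1890, (C,hash)→2240, (B,merge)→2310, (C,merge)→2840, (B,hash)→3000 …(+2); best=1170 via (B,nl_idx)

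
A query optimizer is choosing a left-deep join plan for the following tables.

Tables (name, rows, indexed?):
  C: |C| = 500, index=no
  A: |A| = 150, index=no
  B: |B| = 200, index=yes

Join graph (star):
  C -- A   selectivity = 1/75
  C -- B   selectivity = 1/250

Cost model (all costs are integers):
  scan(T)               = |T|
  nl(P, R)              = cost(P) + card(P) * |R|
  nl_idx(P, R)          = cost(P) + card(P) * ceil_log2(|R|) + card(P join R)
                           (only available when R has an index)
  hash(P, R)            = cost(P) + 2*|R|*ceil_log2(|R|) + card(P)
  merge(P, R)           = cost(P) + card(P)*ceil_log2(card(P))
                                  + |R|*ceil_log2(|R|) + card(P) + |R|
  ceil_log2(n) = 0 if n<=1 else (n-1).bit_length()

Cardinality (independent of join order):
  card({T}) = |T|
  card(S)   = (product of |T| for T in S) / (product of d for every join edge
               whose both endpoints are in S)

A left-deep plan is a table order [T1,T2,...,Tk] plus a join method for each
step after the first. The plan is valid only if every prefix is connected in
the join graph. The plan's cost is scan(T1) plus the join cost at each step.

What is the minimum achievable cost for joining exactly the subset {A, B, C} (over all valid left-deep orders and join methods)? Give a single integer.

Selinger DP over subsets of {A,B,C}:
  {C}: scan cost=500, card=500
  {A}: scan cost=150, card=150
  {B}: scan cost=200, card=200
  {AC}: card=1000; try (A,hash)→3400, (C,merge)→6500, (A,merge)→6850, (C,hash)→9300, (C,nl)→75150, (A,nl)→75500; best=3400 via (A,hash)
  {BC}: card=400; try (B,hash)→4200, (B,nl_idx)→4900, (C,merge)→7000, (B,merge)→7300, (C,hash)→9400, (C,nl)→100200 …(+1); best=4200 via (B,hash)
  {ABC}: card=800; try (A,hash)→7000, (B,hash)→7600, (A,merge)→9550, (B,nl_idx)→12200, (B,merge)→16200, (A,nl)→64200 …(+1); best=7000 via (A,hash)

7000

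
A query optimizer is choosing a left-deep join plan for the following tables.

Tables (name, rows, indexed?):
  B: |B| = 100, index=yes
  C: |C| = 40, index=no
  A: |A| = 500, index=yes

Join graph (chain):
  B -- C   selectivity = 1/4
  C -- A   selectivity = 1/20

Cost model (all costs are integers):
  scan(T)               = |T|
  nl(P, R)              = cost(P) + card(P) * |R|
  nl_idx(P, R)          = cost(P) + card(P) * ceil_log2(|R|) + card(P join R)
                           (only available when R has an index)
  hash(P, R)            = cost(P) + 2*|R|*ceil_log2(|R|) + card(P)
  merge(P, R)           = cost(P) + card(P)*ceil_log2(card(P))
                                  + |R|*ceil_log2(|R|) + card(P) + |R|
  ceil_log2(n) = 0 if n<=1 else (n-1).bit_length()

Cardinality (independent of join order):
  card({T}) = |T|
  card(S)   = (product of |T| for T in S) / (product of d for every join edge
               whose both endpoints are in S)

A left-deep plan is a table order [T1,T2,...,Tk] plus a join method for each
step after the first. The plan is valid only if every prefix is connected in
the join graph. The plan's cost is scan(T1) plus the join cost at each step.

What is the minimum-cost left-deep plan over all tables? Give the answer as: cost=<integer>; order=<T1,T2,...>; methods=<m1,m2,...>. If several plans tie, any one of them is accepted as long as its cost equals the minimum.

Selinger DP (subsets sized 1..n):
  {B}: scan cost=100, card=100
  {C}: scan cost=40, card=40
  {A}: scan cost=500, card=500
  {BC}: card=1000; try (C,hash)→680, (B,merge)→1120, (C,merge)→1180, (B,nl_idx)→1320, (B,hash)→1480, (B,nl)→4040 …(+1); best=680 via (C,hash)
  {AC}: card=1000; try (A,nl_idx)→1400, (C,hash)→1480, (A,merge)→5320, (C,merge)→5780, (A,hash)→9080, (A,nl)→20040 …(+1); best=1400 via (A,nl_idx)
  {ABC}: card=25000; try (B,hash)→3800, (A,hash)→10680, (B,merge)→13200, (A,merge)→16680, (B,nl_idx)→33400, (A,nl_idx)→34680 …(+2); best=3800 via (B,hash)

cost=3800; order=C,A,B; methods=nl_idx,hash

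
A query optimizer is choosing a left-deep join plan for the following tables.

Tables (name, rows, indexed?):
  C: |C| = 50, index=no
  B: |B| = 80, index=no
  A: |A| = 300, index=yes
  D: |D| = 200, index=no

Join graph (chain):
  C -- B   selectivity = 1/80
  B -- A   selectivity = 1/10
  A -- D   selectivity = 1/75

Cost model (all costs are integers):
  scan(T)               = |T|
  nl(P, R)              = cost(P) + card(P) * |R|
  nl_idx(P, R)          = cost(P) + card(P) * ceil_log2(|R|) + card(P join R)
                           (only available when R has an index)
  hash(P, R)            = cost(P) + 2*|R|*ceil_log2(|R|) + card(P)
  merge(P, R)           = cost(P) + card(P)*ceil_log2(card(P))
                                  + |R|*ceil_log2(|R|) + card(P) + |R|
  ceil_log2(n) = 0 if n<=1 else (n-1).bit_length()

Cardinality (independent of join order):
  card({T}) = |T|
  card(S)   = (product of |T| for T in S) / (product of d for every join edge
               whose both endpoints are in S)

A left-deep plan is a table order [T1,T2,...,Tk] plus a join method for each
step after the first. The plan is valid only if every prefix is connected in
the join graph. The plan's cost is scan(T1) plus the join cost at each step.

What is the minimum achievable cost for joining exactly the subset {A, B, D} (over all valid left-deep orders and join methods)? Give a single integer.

Selinger DP over subsets of {A,B,D}:
  {B}: scan cost=80, card=80
  {A}: scan cost=300, card=300
  {D}: scan cost=200, card=200
  {AB}: card=2400; try (B,hash)→1720, (A,nl_idx)→3200, (A,merge)→3720, (B,merge)→3940, (A,hash)→5560, (A,nl)→24080 …(+1); best=1720 via (B,hash)
  {AD}: card=800; try (A,nl_idx)→2800, (D,hash)→3800, (A,merge)→5000, (D,merge)→5100, (A,hash)→5800, (A,nl)→60200 …(+1); best=2800 via (A,nl_idx)
  {ABD}: card=6400; try (B,hash)→4720, (D,hash)→7320, (B,merge)→12240, (D,merge)→34720, (B,nl)→66800, (D,nl)→481720; best=4720 via (B,hash)

4720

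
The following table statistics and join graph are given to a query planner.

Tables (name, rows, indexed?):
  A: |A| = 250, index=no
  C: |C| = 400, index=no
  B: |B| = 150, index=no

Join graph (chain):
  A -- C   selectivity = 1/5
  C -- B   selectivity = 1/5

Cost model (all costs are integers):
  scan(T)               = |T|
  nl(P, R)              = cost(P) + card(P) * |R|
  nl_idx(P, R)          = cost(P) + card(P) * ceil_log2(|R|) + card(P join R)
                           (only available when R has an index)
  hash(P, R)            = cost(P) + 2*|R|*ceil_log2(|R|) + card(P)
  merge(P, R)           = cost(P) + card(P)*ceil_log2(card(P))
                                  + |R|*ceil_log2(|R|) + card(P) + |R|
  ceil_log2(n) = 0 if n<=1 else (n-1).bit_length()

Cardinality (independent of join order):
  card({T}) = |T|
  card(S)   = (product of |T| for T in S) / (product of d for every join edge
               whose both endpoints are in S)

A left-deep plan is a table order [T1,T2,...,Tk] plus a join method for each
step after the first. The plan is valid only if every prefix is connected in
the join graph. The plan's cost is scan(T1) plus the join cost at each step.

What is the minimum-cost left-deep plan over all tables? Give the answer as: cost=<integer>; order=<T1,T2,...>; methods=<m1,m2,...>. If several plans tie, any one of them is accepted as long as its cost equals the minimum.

Selinger DP (subsets sized 1..n):
  {A}: scan cost=250, card=250
  {C}: scan cost=400, card=400
  {B}: scan cost=150, card=150
  {AC}: card=20000; try (A,hash)→4800, (C,merge)→6500, (A,merge)→6650, (C,hash)→7700, (C,nl)→100250, (A,nl)→100400; best=4800 via (A,hash)
  {BC}: card=12000; try (B,hash)→3200, (C,merge)→5500, (B,merge)→5750, (C,hash)→7500, (C,nl)→60150, (B,nl)→60400; best=3200 via (B,hash)
  {ABC}: card=600000; try (A,hash)→19200, (B,hash)→27200, (A,merge)→185450, (B,merge)→326150, (A,nl)→3003200, (B,nl)→3004800; best=19200 via (A,hash)

cost=19200; order=C,B,A; methods=hash,hash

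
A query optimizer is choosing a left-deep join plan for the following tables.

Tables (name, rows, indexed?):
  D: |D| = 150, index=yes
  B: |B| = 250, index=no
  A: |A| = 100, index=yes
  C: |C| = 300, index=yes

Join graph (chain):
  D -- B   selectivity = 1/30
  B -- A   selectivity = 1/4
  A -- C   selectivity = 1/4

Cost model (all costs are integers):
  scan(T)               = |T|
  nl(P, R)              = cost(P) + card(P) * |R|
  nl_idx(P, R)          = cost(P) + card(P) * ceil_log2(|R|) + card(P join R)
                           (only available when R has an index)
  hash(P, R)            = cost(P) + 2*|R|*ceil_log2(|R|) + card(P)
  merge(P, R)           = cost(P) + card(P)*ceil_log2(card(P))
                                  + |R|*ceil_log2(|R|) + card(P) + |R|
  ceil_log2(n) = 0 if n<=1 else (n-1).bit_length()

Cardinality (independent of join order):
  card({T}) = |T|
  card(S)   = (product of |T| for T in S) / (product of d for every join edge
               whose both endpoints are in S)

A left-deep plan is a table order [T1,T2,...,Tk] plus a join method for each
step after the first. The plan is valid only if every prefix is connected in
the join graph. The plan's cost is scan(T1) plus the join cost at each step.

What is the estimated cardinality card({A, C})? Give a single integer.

Tables in S: A(100), C(300)
Edges inside S: A-C(d=4)
numerator = 100 * 300 = 30000
denominator = 4 = 4
card(S) = 30000 / 4 = 7500

7500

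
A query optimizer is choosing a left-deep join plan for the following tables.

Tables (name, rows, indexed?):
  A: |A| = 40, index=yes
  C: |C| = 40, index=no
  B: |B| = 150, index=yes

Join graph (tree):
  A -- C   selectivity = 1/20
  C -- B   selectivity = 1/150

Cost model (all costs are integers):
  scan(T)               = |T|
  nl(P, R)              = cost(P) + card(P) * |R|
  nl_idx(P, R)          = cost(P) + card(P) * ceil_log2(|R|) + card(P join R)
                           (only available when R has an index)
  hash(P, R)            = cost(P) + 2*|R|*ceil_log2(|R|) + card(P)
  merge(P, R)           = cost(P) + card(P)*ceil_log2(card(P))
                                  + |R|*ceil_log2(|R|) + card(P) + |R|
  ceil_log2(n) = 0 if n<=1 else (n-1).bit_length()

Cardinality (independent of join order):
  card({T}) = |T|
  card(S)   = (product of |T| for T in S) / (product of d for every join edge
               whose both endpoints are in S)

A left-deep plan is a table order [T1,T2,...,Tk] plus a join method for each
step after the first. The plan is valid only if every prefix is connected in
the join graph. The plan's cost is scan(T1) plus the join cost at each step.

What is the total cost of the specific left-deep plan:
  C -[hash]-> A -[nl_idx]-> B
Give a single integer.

step 1: scan C: cost=40, card=40
step 2: join A via hash
    card(P join A) = 40*40/(20) = 80
    cost = 40 + 2*40*6 + 40 = 560
step 3: join B via nl_idx
    card(P join B) = 80*150/(150) = 80
    cost = 560 + 80*8 + 80 = 1280

1280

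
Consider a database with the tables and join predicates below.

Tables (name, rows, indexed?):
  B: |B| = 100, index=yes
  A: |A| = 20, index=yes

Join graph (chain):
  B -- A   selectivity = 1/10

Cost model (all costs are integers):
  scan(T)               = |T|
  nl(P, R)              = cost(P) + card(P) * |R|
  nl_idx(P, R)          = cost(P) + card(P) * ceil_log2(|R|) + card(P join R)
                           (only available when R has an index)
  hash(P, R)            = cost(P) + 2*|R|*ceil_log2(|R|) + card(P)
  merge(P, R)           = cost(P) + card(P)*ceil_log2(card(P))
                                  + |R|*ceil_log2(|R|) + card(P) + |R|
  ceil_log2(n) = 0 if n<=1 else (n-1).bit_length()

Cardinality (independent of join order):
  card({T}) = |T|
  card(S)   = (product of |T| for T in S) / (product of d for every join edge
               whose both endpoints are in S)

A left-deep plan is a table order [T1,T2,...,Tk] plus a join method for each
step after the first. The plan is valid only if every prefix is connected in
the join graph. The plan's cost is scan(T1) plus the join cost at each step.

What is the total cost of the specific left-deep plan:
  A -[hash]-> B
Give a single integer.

step 1: scan A: cost=20, card=20
step 2: join B via hash
    card(P join B) = 20*100/(10) = 200
    cost = 20 + 2*100*7 + 20 = 1440

1440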